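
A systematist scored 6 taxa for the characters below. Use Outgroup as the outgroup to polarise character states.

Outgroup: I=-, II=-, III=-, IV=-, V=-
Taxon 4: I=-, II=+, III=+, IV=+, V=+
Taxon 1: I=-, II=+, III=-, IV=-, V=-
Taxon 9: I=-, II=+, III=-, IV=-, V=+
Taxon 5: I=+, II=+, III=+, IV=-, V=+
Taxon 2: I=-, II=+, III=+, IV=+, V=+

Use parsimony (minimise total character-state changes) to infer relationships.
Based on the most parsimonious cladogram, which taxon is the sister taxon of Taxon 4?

Taxon 2

The outgroup has state '-' for every character, so '+' is the derived state throughout.
I (derived state '+') is unique to Taxon 5 (autapomorphy; uninformative for grouping).
All ingroup taxa share the derived state '+' for II; it defines the ingroup but does not resolve relationships within it.
III: derived state '+' in Taxon 2, Taxon 4, and Taxon 5 only — synapomorphy for {Taxon 2, Taxon 4, Taxon 5}.
Only Taxon 2 and Taxon 4 show the derived state '+' for IV, supporting them as a clade.
Only Taxon 2, Taxon 4, Taxon 5, and Taxon 9 show the derived state '+' for V, supporting them as a clade.
Most parsimonious ingroup topology: ((((Taxon 4,Taxon 2),Taxon 5),Taxon 9),Taxon 1).
Taxon 4 and Taxon 2 form a cherry on this tree, so they are sister taxa.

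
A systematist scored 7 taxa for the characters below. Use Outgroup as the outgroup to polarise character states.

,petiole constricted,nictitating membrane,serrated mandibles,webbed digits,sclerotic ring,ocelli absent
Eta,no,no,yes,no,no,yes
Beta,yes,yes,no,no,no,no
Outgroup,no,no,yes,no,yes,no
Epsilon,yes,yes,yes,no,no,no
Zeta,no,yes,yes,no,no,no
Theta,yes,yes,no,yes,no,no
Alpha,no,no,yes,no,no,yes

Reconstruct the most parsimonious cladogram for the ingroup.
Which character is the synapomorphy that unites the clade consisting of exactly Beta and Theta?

Character polarity is set by the outgroup: the derived state is whichever differs from the outgroup's state, so for serrated mandibles, sclerotic ring the derived state is 'no', and for the remaining characters it is 'yes'.
petiole constricted: derived state 'yes' in Beta, Epsilon, and Theta only — synapomorphy for {Beta, Epsilon, Theta}.
nictitating membrane (derived state 'yes') is shared by Beta, Epsilon, Theta, and Zeta — a synapomorphy uniting that clade.
Only Beta and Theta show the derived state 'no' for serrated mandibles, supporting them as a clade.
webbed digits: derived state 'yes' in Theta only — an autapomorphy, so it tells us nothing about relationships among taxa.
sclerotic ring (derived state 'no') is shared by all ingroup taxa — unites the whole ingroup.
Only Alpha and Eta show the derived state 'yes' for ocelli absent, supporting them as a clade.
Most parsimonious ingroup topology: ((Zeta,((Beta,Theta),Epsilon)),(Eta,Alpha)).
The clade {Beta, Theta} is supported by serrated mandibles: its derived state 'no' occurs in exactly those taxa and in no other taxon (including the outgroup).

serrated mandibles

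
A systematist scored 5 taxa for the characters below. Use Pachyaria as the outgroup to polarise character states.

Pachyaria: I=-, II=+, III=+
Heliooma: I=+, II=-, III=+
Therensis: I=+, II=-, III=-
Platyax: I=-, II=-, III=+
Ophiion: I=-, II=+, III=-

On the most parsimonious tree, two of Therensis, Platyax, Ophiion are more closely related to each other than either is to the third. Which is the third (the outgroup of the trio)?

Character polarity is set by the outgroup: the derived state is whichever differs from the outgroup's state, so for II, III the derived state is '-', and for the remaining characters it is '+'.
I (derived state '+') is shared by Heliooma and Therensis — a synapomorphy uniting that clade.
II (derived state '-') is shared by Heliooma, Platyax, and Therensis — a synapomorphy uniting that clade.
III (state '-') occurs in Ophiion and Therensis but conflicts with the nesting implied by the other characters — most parsimoniously interpreted as homoplasy.
Most parsimonious ingroup topology: (((Heliooma,Therensis),Platyax),Ophiion).
Therensis and Platyax share a more recent common ancestor with each other than either does with Ophiion, so Ophiion is the least closely related of the three.

Ophiion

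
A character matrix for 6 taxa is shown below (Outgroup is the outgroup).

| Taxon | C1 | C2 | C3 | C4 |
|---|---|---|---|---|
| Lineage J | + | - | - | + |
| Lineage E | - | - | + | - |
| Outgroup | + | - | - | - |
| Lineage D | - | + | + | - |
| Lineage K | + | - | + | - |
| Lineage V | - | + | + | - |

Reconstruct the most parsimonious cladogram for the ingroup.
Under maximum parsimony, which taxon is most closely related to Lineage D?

Character polarity is set by the outgroup: the derived state is whichever differs from the outgroup's state, so for C1 the derived state is '-', and for the remaining characters it is '+'.
Only Lineage D, Lineage E, and Lineage V show the derived state '-' for C1, supporting them as a clade.
C2: derived state '+' in Lineage D and Lineage V only — synapomorphy for {Lineage D, Lineage V}.
Only Lineage D, Lineage E, Lineage K, and Lineage V show the derived state '+' for C3, supporting them as a clade.
C4: derived state '+' in Lineage J only — an autapomorphy, so it tells us nothing about relationships among taxa.
Most parsimonious ingroup topology: (Lineage J,(((Lineage V,Lineage D),Lineage E),Lineage K)).
Lineage D and Lineage V form a cherry on this tree, so they are sister taxa.

Lineage V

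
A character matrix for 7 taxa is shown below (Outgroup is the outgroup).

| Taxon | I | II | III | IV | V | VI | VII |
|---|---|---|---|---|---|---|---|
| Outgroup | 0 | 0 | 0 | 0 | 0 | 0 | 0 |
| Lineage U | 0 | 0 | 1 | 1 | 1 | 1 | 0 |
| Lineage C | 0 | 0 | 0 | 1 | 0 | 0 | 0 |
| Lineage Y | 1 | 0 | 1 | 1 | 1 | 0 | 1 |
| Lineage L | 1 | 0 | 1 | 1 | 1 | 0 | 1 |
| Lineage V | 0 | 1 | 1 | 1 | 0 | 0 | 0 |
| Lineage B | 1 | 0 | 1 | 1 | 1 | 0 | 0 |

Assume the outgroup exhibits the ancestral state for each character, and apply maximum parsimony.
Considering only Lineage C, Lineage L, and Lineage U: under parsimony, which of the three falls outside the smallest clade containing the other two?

Lineage C

The outgroup has state '0' for every character, so '1' is the derived state throughout.
I (derived state '1') is shared by Lineage B, Lineage L, and Lineage Y — a synapomorphy uniting that clade.
II: derived state '1' in Lineage V only — an autapomorphy, so it tells us nothing about relationships among taxa.
III (derived state '1') is shared by Lineage B, Lineage L, Lineage U, Lineage V, and Lineage Y — a synapomorphy uniting that clade.
IV (derived state '1') is shared by all ingroup taxa — unites the whole ingroup.
Only Lineage B, Lineage L, Lineage U, and Lineage Y show the derived state '1' for V, supporting them as a clade.
VI: derived state '1' in Lineage U only — an autapomorphy, so it tells us nothing about relationships among taxa.
VII (derived state '1') is shared by Lineage L and Lineage Y — a synapomorphy uniting that clade.
Most parsimonious ingroup topology: (((Lineage U,((Lineage Y,Lineage L),Lineage B)),Lineage V),Lineage C).
Lineage U and Lineage L share a more recent common ancestor with each other than either does with Lineage C, so Lineage C is the least closely related of the three.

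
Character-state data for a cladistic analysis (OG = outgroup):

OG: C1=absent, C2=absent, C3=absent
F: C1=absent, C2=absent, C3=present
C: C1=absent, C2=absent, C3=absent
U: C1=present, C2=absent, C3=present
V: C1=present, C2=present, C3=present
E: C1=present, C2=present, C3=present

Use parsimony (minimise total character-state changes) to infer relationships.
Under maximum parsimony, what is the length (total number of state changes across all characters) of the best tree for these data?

3

The outgroup has state 'absent' for every character, so 'present' is the derived state throughout.
Only E, U, and V show the derived state 'present' for C1, supporting them as a clade.
C2: derived state 'present' in E and V only — synapomorphy for {E, V}.
C3: derived state 'present' in E, F, U, and V only — synapomorphy for {E, F, U, V}.
Most parsimonious ingroup topology: ((F,(U,(V,E))),C).
Changes per character on this tree: C1: 1; C2: 1; C3: 1.
Total = 3.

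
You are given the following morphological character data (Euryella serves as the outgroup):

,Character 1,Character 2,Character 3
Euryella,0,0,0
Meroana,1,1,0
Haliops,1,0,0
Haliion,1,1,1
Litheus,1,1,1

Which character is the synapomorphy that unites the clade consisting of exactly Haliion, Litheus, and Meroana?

Character 2

The outgroup has state '0' for every character, so '1' is the derived state throughout.
Character 1 (derived state '1') is shared by all ingroup taxa — unites the whole ingroup.
Character 2 (derived state '1') is shared by Haliion, Litheus, and Meroana — a synapomorphy uniting that clade.
Only Haliion and Litheus show the derived state '1' for Character 3, supporting them as a clade.
Most parsimonious ingroup topology: ((Meroana,(Haliion,Litheus)),Haliops).
The clade {Haliion, Litheus, Meroana} is supported by Character 2: its derived state '1' occurs in exactly those taxa and in no other taxon (including the outgroup).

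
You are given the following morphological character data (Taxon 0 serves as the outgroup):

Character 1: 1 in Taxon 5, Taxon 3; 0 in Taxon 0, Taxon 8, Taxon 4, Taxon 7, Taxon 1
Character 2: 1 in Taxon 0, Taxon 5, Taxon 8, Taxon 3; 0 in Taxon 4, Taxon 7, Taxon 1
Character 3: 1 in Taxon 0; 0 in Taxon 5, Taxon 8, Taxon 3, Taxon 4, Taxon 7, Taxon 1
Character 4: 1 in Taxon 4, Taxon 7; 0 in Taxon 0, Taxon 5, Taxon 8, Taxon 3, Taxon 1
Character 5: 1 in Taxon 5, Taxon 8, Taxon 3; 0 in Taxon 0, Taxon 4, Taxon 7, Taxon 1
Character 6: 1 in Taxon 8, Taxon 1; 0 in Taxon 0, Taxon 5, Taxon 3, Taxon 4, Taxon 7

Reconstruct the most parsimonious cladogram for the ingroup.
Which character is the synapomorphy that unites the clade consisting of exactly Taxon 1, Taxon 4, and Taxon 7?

Character polarity is set by the outgroup: the derived state is whichever differs from the outgroup's state, so for Character 2, Character 3 the derived state is '0', and for the remaining characters it is '1'.
Only Taxon 3 and Taxon 5 show the derived state '1' for Character 1, supporting them as a clade.
Character 2 (derived state '0') is shared by Taxon 1, Taxon 4, and Taxon 7 — a synapomorphy uniting that clade.
Character 3 (derived state '0') is shared by all ingroup taxa — unites the whole ingroup.
Only Taxon 4 and Taxon 7 show the derived state '1' for Character 4, supporting them as a clade.
Only Taxon 3, Taxon 5, and Taxon 8 show the derived state '1' for Character 5, supporting them as a clade.
Character 6 groups Taxon 1 and Taxon 8, which is incompatible with the clades supported by the remaining characters; treating it as convergent (homoplasy) costs fewer steps than any alternative tree.
Most parsimonious ingroup topology: (((Taxon 5,Taxon 3),Taxon 8),((Taxon 4,Taxon 7),Taxon 1)).
The clade {Taxon 1, Taxon 4, Taxon 7} is supported by Character 2: its derived state '0' occurs in exactly those taxa and in no other taxon (including the outgroup).

Character 2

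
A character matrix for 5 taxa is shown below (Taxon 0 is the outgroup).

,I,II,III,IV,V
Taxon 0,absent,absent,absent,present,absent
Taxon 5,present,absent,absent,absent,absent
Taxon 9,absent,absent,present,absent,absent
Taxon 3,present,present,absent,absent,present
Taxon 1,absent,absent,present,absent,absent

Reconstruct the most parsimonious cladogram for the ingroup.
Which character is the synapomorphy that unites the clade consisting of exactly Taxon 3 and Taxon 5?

I

Character polarity is set by the outgroup: the derived state is whichever differs from the outgroup's state, so for IV the derived state is 'absent', and for the remaining characters it is 'present'.
Only Taxon 3 and Taxon 5 show the derived state 'present' for I, supporting them as a clade.
II (derived state 'present') is unique to Taxon 3 (autapomorphy; uninformative for grouping).
Only Taxon 1 and Taxon 9 show the derived state 'present' for III, supporting them as a clade.
IV (derived state 'absent') is shared by all ingroup taxa — unites the whole ingroup.
V: derived state 'present' in Taxon 3 only — an autapomorphy, so it tells us nothing about relationships among taxa.
Most parsimonious ingroup topology: ((Taxon 5,Taxon 3),(Taxon 9,Taxon 1)).
The clade {Taxon 3, Taxon 5} is supported by I: its derived state 'present' occurs in exactly those taxa and in no other taxon (including the outgroup).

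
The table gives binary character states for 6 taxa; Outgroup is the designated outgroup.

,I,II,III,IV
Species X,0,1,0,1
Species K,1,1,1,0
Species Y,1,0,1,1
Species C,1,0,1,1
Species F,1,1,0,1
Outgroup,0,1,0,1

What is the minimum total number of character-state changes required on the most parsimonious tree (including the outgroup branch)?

Character polarity is set by the outgroup: the derived state is whichever differs from the outgroup's state, so for II, IV the derived state is '0', and for the remaining characters it is '1'.
Only Species C, Species F, Species K, and Species Y show the derived state '1' for I, supporting them as a clade.
Only Species C and Species Y show the derived state '0' for II, supporting them as a clade.
III (derived state '1') is shared by Species C, Species K, and Species Y — a synapomorphy uniting that clade.
IV (derived state '0') is unique to Species K (autapomorphy; uninformative for grouping).
Most parsimonious ingroup topology: ((((Species Y,Species C),Species K),Species F),Species X).
Changes per character on this tree: I: 1; II: 1; III: 1; IV: 1.
Total = 4.

4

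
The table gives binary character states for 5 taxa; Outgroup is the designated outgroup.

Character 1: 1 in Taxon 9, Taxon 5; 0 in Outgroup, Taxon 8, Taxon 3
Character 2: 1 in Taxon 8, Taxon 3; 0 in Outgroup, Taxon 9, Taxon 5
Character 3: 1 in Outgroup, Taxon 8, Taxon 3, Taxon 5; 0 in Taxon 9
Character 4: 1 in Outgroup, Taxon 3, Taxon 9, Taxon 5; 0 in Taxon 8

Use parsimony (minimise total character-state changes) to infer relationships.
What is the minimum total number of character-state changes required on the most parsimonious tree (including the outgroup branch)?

Character polarity is set by the outgroup: the derived state is whichever differs from the outgroup's state, so for Character 3, Character 4 the derived state is '0', and for the remaining characters it is '1'.
Character 1 (derived state '1') is shared by Taxon 5 and Taxon 9 — a synapomorphy uniting that clade.
Only Taxon 3 and Taxon 8 show the derived state '1' for Character 2, supporting them as a clade.
Character 3: derived state '0' in Taxon 9 only — an autapomorphy, so it tells us nothing about relationships among taxa.
Character 4 (derived state '0') is unique to Taxon 8 (autapomorphy; uninformative for grouping).
Most parsimonious ingroup topology: ((Taxon 8,Taxon 3),(Taxon 9,Taxon 5)).
Changes per character on this tree: Character 1: 1; Character 2: 1; Character 3: 1; Character 4: 1.
Total = 4.

4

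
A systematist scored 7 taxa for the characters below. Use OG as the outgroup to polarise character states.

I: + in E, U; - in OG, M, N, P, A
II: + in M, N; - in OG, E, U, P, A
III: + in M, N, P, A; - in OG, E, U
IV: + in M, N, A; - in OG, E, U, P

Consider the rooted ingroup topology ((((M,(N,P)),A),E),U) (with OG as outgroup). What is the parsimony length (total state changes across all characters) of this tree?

7

Map each character onto ((((M,(N,P)),A),E),U) (rooted by OG) and count the minimum state changes it requires (Fitch parsimony):
I: 2; II: 2; III: 1; IV: 2.
Total tree length = 7.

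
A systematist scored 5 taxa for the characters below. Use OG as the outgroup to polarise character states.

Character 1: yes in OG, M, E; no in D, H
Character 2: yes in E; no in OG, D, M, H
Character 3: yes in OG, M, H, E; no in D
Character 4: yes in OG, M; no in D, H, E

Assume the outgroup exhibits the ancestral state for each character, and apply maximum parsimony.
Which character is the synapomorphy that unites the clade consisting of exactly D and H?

Character polarity is set by the outgroup: the derived state is whichever differs from the outgroup's state, so for Character 1, Character 3, Character 4 the derived state is 'no', and for the remaining characters it is 'yes'.
Character 1: derived state 'no' in D and H only — synapomorphy for {D, H}.
Character 2: derived state 'yes' in E only — an autapomorphy, so it tells us nothing about relationships among taxa.
Character 3: derived state 'no' in D only — an autapomorphy, so it tells us nothing about relationships among taxa.
Only D, E, and H show the derived state 'no' for Character 4, supporting them as a clade.
Most parsimonious ingroup topology: (((D,H),E),M).
The clade {D, H} is supported by Character 1: its derived state 'no' occurs in exactly those taxa and in no other taxon (including the outgroup).

Character 1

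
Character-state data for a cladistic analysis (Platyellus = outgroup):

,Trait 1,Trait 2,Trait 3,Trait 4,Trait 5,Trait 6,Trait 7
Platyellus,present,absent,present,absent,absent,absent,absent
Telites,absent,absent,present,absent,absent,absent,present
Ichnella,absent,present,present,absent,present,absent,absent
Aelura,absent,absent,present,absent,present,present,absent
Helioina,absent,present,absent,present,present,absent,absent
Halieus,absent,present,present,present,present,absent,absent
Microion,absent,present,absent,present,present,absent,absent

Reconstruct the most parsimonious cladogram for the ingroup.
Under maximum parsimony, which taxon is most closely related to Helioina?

Character polarity is set by the outgroup: the derived state is whichever differs from the outgroup's state, so for Trait 1, Trait 3 the derived state is 'absent', and for the remaining characters it is 'present'.
Trait 1 (derived state 'absent') is shared by all ingroup taxa — unites the whole ingroup.
Only Halieus, Helioina, Ichnella, and Microion show the derived state 'present' for Trait 2, supporting them as a clade.
Only Helioina and Microion show the derived state 'absent' for Trait 3, supporting them as a clade.
Trait 4 (derived state 'present') is shared by Halieus, Helioina, and Microion — a synapomorphy uniting that clade.
Trait 5: derived state 'present' in Aelura, Halieus, Helioina, Ichnella, and Microion only — synapomorphy for {Aelura, Halieus, Helioina, Ichnella, Microion}.
Trait 6: derived state 'present' in Aelura only — an autapomorphy, so it tells us nothing about relationships among taxa.
Trait 7 (derived state 'present') is unique to Telites (autapomorphy; uninformative for grouping).
Most parsimonious ingroup topology: (Telites,((Ichnella,((Helioina,Microion),Halieus)),Aelura)).
Helioina and Microion form a cherry on this tree, so they are sister taxa.

Microion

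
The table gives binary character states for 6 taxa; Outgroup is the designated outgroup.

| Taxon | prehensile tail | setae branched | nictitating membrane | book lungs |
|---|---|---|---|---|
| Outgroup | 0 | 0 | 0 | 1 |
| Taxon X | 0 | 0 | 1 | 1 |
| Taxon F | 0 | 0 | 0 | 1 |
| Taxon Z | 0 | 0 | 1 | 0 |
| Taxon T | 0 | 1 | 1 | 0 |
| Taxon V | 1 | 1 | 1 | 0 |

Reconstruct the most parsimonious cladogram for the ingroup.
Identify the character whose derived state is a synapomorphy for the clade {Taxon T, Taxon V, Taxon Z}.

Character polarity is set by the outgroup: the derived state is whichever differs from the outgroup's state, so for book lungs the derived state is '0', and for the remaining characters it is '1'.
prehensile tail: derived state '1' in Taxon V only — an autapomorphy, so it tells us nothing about relationships among taxa.
setae branched (derived state '1') is shared by Taxon T and Taxon V — a synapomorphy uniting that clade.
Only Taxon T, Taxon V, Taxon X, and Taxon Z show the derived state '1' for nictitating membrane, supporting them as a clade.
book lungs: derived state '0' in Taxon T, Taxon V, and Taxon Z only — synapomorphy for {Taxon T, Taxon V, Taxon Z}.
Most parsimonious ingroup topology: ((Taxon X,(Taxon Z,(Taxon T,Taxon V))),Taxon F).
The clade {Taxon T, Taxon V, Taxon Z} is supported by book lungs: its derived state '0' occurs in exactly those taxa and in no other taxon (including the outgroup).

book lungs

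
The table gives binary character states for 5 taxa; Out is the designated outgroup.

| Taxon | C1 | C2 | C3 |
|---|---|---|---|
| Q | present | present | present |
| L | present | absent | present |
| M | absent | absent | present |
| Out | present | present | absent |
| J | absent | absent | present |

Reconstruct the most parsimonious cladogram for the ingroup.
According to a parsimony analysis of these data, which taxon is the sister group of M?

Character polarity is set by the outgroup: the derived state is whichever differs from the outgroup's state, so for C1, C2 the derived state is 'absent', and for the remaining characters it is 'present'.
C1: derived state 'absent' in J and M only — synapomorphy for {J, M}.
C2 (derived state 'absent') is shared by J, L, and M — a synapomorphy uniting that clade.
All ingroup taxa share the derived state 'present' for C3; it defines the ingroup but does not resolve relationships within it.
Most parsimonious ingroup topology: (((J,M),L),Q).
M and J form a cherry on this tree, so they are sister taxa.

J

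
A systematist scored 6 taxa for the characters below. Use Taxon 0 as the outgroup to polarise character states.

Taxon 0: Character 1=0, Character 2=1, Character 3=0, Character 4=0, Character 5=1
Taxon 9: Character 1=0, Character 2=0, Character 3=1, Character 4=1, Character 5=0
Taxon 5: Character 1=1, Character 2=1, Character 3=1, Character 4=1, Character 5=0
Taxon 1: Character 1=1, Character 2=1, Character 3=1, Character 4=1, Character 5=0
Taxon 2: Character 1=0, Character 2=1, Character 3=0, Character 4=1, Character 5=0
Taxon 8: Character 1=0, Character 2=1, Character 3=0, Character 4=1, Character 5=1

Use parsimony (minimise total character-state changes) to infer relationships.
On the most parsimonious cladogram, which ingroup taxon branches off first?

Character polarity is set by the outgroup: the derived state is whichever differs from the outgroup's state, so for Character 2, Character 5 the derived state is '0', and for the remaining characters it is '1'.
Character 1 (derived state '1') is shared by Taxon 1 and Taxon 5 — a synapomorphy uniting that clade.
Character 2: derived state '0' in Taxon 9 only — an autapomorphy, so it tells us nothing about relationships among taxa.
Character 3 (derived state '1') is shared by Taxon 1, Taxon 5, and Taxon 9 — a synapomorphy uniting that clade.
All ingroup taxa share the derived state '1' for Character 4; it defines the ingroup but does not resolve relationships within it.
Only Taxon 1, Taxon 2, Taxon 5, and Taxon 9 show the derived state '0' for Character 5, supporting them as a clade.
Most parsimonious ingroup topology: (((Taxon 9,(Taxon 5,Taxon 1)),Taxon 2),Taxon 8).
Taxon 8 is sister to the clade containing all other ingroup taxa, so it is the earliest-diverging (most basal) ingroup lineage.

Taxon 8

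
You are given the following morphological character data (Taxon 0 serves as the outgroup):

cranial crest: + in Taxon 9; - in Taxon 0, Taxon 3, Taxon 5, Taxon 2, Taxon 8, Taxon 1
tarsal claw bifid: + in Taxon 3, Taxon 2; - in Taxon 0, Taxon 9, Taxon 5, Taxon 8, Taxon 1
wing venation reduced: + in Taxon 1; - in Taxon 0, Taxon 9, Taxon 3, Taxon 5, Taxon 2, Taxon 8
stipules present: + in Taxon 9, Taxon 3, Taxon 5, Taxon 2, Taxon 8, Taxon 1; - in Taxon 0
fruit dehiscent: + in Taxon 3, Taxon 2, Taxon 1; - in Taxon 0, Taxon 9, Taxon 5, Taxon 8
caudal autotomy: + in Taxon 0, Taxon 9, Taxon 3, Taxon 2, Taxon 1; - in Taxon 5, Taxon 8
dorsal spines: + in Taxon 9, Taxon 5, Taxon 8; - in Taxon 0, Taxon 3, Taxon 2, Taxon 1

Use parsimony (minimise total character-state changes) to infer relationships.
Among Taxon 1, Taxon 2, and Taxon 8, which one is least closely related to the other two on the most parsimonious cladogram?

Taxon 8

Character polarity is set by the outgroup: the derived state is whichever differs from the outgroup's state, so for caudal autotomy the derived state is '-', and for the remaining characters it is '+'.
cranial crest: derived state '+' in Taxon 9 only — an autapomorphy, so it tells us nothing about relationships among taxa.
tarsal claw bifid: derived state '+' in Taxon 2 and Taxon 3 only — synapomorphy for {Taxon 2, Taxon 3}.
wing venation reduced (derived state '+') is unique to Taxon 1 (autapomorphy; uninformative for grouping).
stipules present (derived state '+') is shared by all ingroup taxa — unites the whole ingroup.
fruit dehiscent (derived state '+') is shared by Taxon 1, Taxon 2, and Taxon 3 — a synapomorphy uniting that clade.
caudal autotomy: derived state '-' in Taxon 5 and Taxon 8 only — synapomorphy for {Taxon 5, Taxon 8}.
Only Taxon 5, Taxon 8, and Taxon 9 show the derived state '+' for dorsal spines, supporting them as a clade.
Most parsimonious ingroup topology: ((Taxon 9,(Taxon 5,Taxon 8)),((Taxon 3,Taxon 2),Taxon 1)).
Taxon 2 and Taxon 1 share a more recent common ancestor with each other than either does with Taxon 8, so Taxon 8 is the least closely related of the three.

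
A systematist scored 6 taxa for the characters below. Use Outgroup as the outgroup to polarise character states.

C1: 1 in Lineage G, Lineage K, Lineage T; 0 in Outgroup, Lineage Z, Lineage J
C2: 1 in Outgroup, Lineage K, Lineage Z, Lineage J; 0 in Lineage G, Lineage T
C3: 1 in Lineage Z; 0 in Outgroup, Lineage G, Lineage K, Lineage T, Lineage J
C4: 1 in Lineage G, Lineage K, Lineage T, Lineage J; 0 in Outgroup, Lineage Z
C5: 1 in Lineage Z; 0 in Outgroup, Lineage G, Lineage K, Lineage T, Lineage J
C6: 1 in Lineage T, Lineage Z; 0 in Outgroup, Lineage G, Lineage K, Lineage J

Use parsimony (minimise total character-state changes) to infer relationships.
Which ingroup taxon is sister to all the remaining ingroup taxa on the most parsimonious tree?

Character polarity is set by the outgroup: the derived state is whichever differs from the outgroup's state, so for C2 the derived state is '0', and for the remaining characters it is '1'.
C1: derived state '1' in Lineage G, Lineage K, and Lineage T only — synapomorphy for {Lineage G, Lineage K, Lineage T}.
Only Lineage G and Lineage T show the derived state '0' for C2, supporting them as a clade.
C3: derived state '1' in Lineage Z only — an autapomorphy, so it tells us nothing about relationships among taxa.
Only Lineage G, Lineage J, Lineage K, and Lineage T show the derived state '1' for C4, supporting them as a clade.
C5: derived state '1' in Lineage Z only — an autapomorphy, so it tells us nothing about relationships among taxa.
C6 groups Lineage T and Lineage Z, which is incompatible with the clades supported by the remaining characters; treating it as convergent (homoplasy) costs fewer steps than any alternative tree.
Most parsimonious ingroup topology: ((Lineage J,(Lineage K,(Lineage T,Lineage G))),Lineage Z).
Lineage Z is sister to the clade containing all other ingroup taxa, so it is the earliest-diverging (most basal) ingroup lineage.

Lineage Z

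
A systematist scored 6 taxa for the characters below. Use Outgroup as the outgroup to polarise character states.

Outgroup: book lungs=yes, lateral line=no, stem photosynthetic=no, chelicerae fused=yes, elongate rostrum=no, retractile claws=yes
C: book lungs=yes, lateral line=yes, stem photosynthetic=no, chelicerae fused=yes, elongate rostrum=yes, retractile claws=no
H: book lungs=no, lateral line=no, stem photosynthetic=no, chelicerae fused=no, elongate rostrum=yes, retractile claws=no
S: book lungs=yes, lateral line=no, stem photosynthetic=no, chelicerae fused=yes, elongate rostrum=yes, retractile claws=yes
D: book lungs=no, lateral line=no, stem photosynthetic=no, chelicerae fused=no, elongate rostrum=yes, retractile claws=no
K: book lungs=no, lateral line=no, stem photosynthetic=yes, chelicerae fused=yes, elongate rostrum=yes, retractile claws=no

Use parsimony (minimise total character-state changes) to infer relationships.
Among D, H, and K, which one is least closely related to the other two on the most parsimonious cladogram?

Character polarity is set by the outgroup: the derived state is whichever differs from the outgroup's state, so for book lungs, chelicerae fused, retractile claws the derived state is 'no', and for the remaining characters it is 'yes'.
Only D, H, and K show the derived state 'no' for book lungs, supporting them as a clade.
lateral line (derived state 'yes') is unique to C (autapomorphy; uninformative for grouping).
stem photosynthetic (derived state 'yes') is unique to K (autapomorphy; uninformative for grouping).
chelicerae fused: derived state 'no' in D and H only — synapomorphy for {D, H}.
elongate rostrum (derived state 'yes') is shared by all ingroup taxa — unites the whole ingroup.
retractile claws: derived state 'no' in C, D, H, and K only — synapomorphy for {C, D, H, K}.
Most parsimonious ingroup topology: ((C,((H,D),K)),S).
D and H share a more recent common ancestor with each other than either does with K, so K is the least closely related of the three.

K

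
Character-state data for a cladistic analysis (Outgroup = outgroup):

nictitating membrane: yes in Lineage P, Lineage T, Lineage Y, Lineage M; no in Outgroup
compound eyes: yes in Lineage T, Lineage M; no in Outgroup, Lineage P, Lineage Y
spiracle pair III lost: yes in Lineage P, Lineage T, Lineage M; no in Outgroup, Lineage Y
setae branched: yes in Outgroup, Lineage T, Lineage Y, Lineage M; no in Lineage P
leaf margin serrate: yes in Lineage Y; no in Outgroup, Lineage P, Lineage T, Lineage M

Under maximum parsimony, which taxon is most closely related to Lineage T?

Character polarity is set by the outgroup: the derived state is whichever differs from the outgroup's state, so for setae branched the derived state is 'no', and for the remaining characters it is 'yes'.
nictitating membrane (derived state 'yes') is shared by all ingroup taxa — unites the whole ingroup.
compound eyes (derived state 'yes') is shared by Lineage M and Lineage T — a synapomorphy uniting that clade.
Only Lineage M, Lineage P, and Lineage T show the derived state 'yes' for spiracle pair III lost, supporting them as a clade.
setae branched: derived state 'no' in Lineage P only — an autapomorphy, so it tells us nothing about relationships among taxa.
leaf margin serrate: derived state 'yes' in Lineage Y only — an autapomorphy, so it tells us nothing about relationships among taxa.
Most parsimonious ingroup topology: ((Lineage P,(Lineage T,Lineage M)),Lineage Y).
Lineage T and Lineage M form a cherry on this tree, so they are sister taxa.

Lineage M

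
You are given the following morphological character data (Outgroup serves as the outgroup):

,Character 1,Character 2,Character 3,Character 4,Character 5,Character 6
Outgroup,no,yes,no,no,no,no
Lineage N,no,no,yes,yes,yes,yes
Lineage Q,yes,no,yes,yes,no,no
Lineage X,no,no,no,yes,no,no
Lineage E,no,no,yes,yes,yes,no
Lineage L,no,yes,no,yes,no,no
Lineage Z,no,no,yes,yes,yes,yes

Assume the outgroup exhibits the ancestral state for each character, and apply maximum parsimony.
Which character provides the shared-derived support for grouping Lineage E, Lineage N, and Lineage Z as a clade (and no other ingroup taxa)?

Character polarity is set by the outgroup: the derived state is whichever differs from the outgroup's state, so for Character 2 the derived state is 'no', and for the remaining characters it is 'yes'.
Character 1: derived state 'yes' in Lineage Q only — an autapomorphy, so it tells us nothing about relationships among taxa.
Only Lineage E, Lineage N, Lineage Q, Lineage X, and Lineage Z show the derived state 'no' for Character 2, supporting them as a clade.
Only Lineage E, Lineage N, Lineage Q, and Lineage Z show the derived state 'yes' for Character 3, supporting them as a clade.
Character 4 (derived state 'yes') is shared by all ingroup taxa — unites the whole ingroup.
Only Lineage E, Lineage N, and Lineage Z show the derived state 'yes' for Character 5, supporting them as a clade.
Character 6 (derived state 'yes') is shared by Lineage N and Lineage Z — a synapomorphy uniting that clade.
Most parsimonious ingroup topology: (((((Lineage N,Lineage Z),Lineage E),Lineage Q),Lineage X),Lineage L).
The clade {Lineage E, Lineage N, Lineage Z} is supported by Character 5: its derived state 'yes' occurs in exactly those taxa and in no other taxon (including the outgroup).

Character 5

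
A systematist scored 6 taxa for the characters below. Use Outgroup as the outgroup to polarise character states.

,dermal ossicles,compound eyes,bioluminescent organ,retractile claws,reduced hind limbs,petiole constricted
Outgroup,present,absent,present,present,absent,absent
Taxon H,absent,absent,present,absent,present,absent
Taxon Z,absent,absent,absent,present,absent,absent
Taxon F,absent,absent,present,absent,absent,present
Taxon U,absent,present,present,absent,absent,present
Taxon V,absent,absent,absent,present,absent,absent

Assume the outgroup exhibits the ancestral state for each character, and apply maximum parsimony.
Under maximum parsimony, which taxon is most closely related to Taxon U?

Character polarity is set by the outgroup: the derived state is whichever differs from the outgroup's state, so for dermal ossicles, bioluminescent organ, retractile claws the derived state is 'absent', and for the remaining characters it is 'present'.
All ingroup taxa share the derived state 'absent' for dermal ossicles; it defines the ingroup but does not resolve relationships within it.
compound eyes: derived state 'present' in Taxon U only — an autapomorphy, so it tells us nothing about relationships among taxa.
bioluminescent organ: derived state 'absent' in Taxon V and Taxon Z only — synapomorphy for {Taxon V, Taxon Z}.
retractile claws (derived state 'absent') is shared by Taxon F, Taxon H, and Taxon U — a synapomorphy uniting that clade.
reduced hind limbs (derived state 'present') is unique to Taxon H (autapomorphy; uninformative for grouping).
petiole constricted (derived state 'present') is shared by Taxon F and Taxon U — a synapomorphy uniting that clade.
Most parsimonious ingroup topology: ((Taxon H,(Taxon F,Taxon U)),(Taxon Z,Taxon V)).
Taxon U and Taxon F form a cherry on this tree, so they are sister taxa.

Taxon F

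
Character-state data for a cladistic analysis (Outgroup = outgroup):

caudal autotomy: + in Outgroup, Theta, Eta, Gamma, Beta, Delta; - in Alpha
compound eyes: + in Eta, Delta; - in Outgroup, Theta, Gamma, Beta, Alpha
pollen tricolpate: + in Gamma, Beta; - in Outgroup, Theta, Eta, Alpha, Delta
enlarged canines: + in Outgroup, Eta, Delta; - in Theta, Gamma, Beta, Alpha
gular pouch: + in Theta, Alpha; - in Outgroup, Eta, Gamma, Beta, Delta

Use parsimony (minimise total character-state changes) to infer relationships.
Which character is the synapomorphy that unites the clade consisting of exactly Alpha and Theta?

gular pouch

Character polarity is set by the outgroup: the derived state is whichever differs from the outgroup's state, so for caudal autotomy, enlarged canines the derived state is '-', and for the remaining characters it is '+'.
caudal autotomy: derived state '-' in Alpha only — an autapomorphy, so it tells us nothing about relationships among taxa.
compound eyes (derived state '+') is shared by Delta and Eta — a synapomorphy uniting that clade.
pollen tricolpate: derived state '+' in Beta and Gamma only — synapomorphy for {Beta, Gamma}.
enlarged canines: derived state '-' in Alpha, Beta, Gamma, and Theta only — synapomorphy for {Alpha, Beta, Gamma, Theta}.
Only Alpha and Theta show the derived state '+' for gular pouch, supporting them as a clade.
Most parsimonious ingroup topology: (((Theta,Alpha),(Gamma,Beta)),(Eta,Delta)).
The clade {Alpha, Theta} is supported by gular pouch: its derived state '+' occurs in exactly those taxa and in no other taxon (including the outgroup).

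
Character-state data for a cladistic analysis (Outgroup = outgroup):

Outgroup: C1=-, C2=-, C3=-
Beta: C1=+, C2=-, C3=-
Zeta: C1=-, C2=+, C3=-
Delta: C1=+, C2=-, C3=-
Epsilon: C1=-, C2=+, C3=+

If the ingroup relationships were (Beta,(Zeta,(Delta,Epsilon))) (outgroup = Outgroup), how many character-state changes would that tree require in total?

Map each character onto (Beta,(Zeta,(Delta,Epsilon))) (rooted by Outgroup) and count the minimum state changes it requires (Fitch parsimony):
C1: 2; C2: 2; C3: 1.
Total tree length = 5.

5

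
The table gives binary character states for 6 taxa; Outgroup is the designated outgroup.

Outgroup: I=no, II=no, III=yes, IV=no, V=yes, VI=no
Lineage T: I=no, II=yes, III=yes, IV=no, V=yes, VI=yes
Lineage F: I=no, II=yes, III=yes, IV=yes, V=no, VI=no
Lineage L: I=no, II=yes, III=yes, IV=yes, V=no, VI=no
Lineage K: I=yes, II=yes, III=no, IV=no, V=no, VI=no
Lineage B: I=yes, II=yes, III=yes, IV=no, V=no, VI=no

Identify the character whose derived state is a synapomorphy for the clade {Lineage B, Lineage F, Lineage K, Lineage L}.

V

Character polarity is set by the outgroup: the derived state is whichever differs from the outgroup's state, so for III, V the derived state is 'no', and for the remaining characters it is 'yes'.
I: derived state 'yes' in Lineage B and Lineage K only — synapomorphy for {Lineage B, Lineage K}.
All ingroup taxa share the derived state 'yes' for II; it defines the ingroup but does not resolve relationships within it.
III: derived state 'no' in Lineage K only — an autapomorphy, so it tells us nothing about relationships among taxa.
IV: derived state 'yes' in Lineage F and Lineage L only — synapomorphy for {Lineage F, Lineage L}.
V (derived state 'no') is shared by Lineage B, Lineage F, Lineage K, and Lineage L — a synapomorphy uniting that clade.
VI: derived state 'yes' in Lineage T only — an autapomorphy, so it tells us nothing about relationships among taxa.
Most parsimonious ingroup topology: (Lineage T,((Lineage F,Lineage L),(Lineage K,Lineage B))).
The clade {Lineage B, Lineage F, Lineage K, Lineage L} is supported by V: its derived state 'no' occurs in exactly those taxa and in no other taxon (including the outgroup).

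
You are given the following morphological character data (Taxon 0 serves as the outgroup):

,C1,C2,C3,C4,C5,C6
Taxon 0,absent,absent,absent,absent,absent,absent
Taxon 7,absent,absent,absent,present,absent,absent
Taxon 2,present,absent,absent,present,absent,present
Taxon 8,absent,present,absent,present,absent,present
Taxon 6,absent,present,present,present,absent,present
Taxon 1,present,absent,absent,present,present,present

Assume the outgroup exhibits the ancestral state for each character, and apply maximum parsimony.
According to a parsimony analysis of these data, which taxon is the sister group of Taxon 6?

Taxon 8

The outgroup has state 'absent' for every character, so 'present' is the derived state throughout.
C1: derived state 'present' in Taxon 1 and Taxon 2 only — synapomorphy for {Taxon 1, Taxon 2}.
Only Taxon 6 and Taxon 8 show the derived state 'present' for C2, supporting them as a clade.
C3: derived state 'present' in Taxon 6 only — an autapomorphy, so it tells us nothing about relationships among taxa.
All ingroup taxa share the derived state 'present' for C4; it defines the ingroup but does not resolve relationships within it.
C5 (derived state 'present') is unique to Taxon 1 (autapomorphy; uninformative for grouping).
C6 (derived state 'present') is shared by Taxon 1, Taxon 2, Taxon 6, and Taxon 8 — a synapomorphy uniting that clade.
Most parsimonious ingroup topology: (Taxon 7,((Taxon 2,Taxon 1),(Taxon 8,Taxon 6))).
Taxon 6 and Taxon 8 form a cherry on this tree, so they are sister taxa.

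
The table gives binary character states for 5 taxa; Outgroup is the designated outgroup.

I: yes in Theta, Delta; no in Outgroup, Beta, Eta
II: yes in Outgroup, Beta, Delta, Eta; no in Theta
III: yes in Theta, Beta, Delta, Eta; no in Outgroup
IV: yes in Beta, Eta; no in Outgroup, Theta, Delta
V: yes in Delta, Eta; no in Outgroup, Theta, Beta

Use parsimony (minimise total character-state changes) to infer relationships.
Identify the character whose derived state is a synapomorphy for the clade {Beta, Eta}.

IV

Character polarity is set by the outgroup: the derived state is whichever differs from the outgroup's state, so for II the derived state is 'no', and for the remaining characters it is 'yes'.
I: derived state 'yes' in Delta and Theta only — synapomorphy for {Delta, Theta}.
II (derived state 'no') is unique to Theta (autapomorphy; uninformative for grouping).
All ingroup taxa share the derived state 'yes' for III; it defines the ingroup but does not resolve relationships within it.
IV: derived state 'yes' in Beta and Eta only — synapomorphy for {Beta, Eta}.
V groups Delta and Eta, which is incompatible with the clades supported by the remaining characters; treating it as convergent (homoplasy) costs fewer steps than any alternative tree.
Most parsimonious ingroup topology: ((Theta,Delta),(Beta,Eta)).
The clade {Beta, Eta} is supported by IV: its derived state 'yes' occurs in exactly those taxa and in no other taxon (including the outgroup).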